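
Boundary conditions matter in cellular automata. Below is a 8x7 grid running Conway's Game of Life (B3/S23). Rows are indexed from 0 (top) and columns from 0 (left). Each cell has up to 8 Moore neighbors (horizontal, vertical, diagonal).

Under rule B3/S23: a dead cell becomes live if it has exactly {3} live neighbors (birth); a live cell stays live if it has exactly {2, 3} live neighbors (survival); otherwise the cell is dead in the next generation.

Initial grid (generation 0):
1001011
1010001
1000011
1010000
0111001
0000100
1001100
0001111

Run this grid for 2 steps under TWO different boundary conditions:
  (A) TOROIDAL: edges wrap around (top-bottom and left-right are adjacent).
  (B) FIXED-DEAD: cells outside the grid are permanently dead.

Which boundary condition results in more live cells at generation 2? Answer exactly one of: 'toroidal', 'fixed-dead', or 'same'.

Under TOROIDAL boundary, generation 2:
0111000
0011100
0001010
0001001
1000010
0001110
1100011
0111000
Population = 22

Under FIXED-DEAD boundary, generation 2:
0000010
1100100
1001001
1001011
1000001
0101100
0000010
0000000
Population = 17

Comparison: toroidal=22, fixed-dead=17 -> toroidal

Answer: toroidal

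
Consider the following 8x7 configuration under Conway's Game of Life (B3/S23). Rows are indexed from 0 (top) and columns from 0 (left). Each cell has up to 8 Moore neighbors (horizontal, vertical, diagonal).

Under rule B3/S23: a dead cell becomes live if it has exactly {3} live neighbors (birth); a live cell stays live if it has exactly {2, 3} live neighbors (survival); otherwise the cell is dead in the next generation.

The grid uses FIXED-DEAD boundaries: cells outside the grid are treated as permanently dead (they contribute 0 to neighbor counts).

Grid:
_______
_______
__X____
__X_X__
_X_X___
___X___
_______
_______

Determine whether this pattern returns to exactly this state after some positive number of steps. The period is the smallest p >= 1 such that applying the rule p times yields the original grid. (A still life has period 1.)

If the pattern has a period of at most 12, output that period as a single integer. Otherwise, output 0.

Simulating and comparing each generation to the original:
Gen 0 (original, given above): 6 live cells
Gen 1: 6 live cells, differs from original
Gen 2: 6 live cells, MATCHES original -> period = 2

Answer: 2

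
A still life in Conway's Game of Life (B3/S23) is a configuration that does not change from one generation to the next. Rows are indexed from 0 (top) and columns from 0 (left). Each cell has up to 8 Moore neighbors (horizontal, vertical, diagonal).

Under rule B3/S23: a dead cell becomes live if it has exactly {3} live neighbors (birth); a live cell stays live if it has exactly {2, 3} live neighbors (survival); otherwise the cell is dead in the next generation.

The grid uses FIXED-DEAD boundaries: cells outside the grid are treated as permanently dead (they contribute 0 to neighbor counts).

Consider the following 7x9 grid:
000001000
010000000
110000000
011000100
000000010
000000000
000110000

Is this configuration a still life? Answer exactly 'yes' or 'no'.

Compute generation 1 and compare to generation 0 (given above):
Generation 1:
000000000
110000000
100000000
111000000
000000000
000000000
000000000
Cell (0,5) differs: gen0=1 vs gen1=0 -> NOT a still life.

Answer: no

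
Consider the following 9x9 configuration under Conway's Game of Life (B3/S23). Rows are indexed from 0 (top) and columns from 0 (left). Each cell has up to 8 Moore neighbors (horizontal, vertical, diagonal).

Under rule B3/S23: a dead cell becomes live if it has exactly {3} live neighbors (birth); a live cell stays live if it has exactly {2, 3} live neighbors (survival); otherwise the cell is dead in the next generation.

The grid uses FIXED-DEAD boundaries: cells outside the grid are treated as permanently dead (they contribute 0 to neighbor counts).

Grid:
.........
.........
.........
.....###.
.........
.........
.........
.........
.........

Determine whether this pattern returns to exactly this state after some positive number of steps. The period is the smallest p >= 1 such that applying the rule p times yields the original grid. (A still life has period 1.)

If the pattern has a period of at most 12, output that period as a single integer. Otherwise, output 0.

Simulating and comparing each generation to the original:
Gen 0 (original, given above): 3 live cells
Gen 1: 3 live cells, differs from original
Gen 2: 3 live cells, MATCHES original -> period = 2

Answer: 2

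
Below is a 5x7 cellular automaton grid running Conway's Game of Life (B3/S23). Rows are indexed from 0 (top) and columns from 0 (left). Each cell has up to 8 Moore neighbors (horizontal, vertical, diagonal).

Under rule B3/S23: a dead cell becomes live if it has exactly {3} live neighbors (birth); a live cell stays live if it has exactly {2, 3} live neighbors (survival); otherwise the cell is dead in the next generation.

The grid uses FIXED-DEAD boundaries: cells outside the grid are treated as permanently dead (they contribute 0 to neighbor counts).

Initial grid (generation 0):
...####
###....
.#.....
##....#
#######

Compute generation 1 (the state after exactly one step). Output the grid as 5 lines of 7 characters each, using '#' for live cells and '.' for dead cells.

Answer: .#####.
######.
.......
...##.#
#.#####

Derivation:
Simulating step by step:
Generation 0 (given above): 18 live cells
Generation 1: 20 live cells
(generation 1 grid is the final answer)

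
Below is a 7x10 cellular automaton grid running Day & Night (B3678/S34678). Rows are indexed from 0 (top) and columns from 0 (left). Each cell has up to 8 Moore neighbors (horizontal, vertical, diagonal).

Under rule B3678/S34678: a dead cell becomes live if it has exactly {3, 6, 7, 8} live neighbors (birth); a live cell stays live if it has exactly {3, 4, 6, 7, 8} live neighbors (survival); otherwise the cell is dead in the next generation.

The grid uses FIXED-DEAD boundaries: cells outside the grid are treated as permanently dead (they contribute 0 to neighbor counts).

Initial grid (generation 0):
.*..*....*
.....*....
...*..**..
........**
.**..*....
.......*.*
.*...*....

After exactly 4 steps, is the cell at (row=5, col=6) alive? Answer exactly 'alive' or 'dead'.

Simulating step by step:
Generation 0 (given above): 16 live cells
Generation 1: 10 live cells
..........
....*.*...
........*.
..*...**..
.........*
.**...*...
..........
Generation 2: 7 live cells
..........
..........
.....**...
........*.
.**...**..
..........
..........
Generation 3: 1 live cells
..........
..........
..........
.....*....
..........
..........
..........
Generation 4: 0 live cells
..........
..........
..........
..........
..........
..........
..........

Cell (5,6) at generation 4: 0 -> dead

Answer: dead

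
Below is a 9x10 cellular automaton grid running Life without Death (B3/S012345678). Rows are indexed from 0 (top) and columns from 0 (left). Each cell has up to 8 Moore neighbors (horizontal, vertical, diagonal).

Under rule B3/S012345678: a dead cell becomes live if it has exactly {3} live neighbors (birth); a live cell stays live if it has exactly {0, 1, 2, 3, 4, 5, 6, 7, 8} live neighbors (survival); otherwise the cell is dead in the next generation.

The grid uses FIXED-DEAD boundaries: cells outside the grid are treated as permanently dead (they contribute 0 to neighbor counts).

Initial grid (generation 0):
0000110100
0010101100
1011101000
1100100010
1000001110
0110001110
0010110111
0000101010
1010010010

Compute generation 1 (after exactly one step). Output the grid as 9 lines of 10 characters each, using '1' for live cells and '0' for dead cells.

Answer: 0001110100
0110101100
1011101000
1110101010
1010011111
0111001110
0110110111
0100101010
1010010110

Derivation:
Simulating step by step:
Generation 0 (given above): 38 live cells
Generation 1: 49 live cells
(generation 1 grid is the final answer)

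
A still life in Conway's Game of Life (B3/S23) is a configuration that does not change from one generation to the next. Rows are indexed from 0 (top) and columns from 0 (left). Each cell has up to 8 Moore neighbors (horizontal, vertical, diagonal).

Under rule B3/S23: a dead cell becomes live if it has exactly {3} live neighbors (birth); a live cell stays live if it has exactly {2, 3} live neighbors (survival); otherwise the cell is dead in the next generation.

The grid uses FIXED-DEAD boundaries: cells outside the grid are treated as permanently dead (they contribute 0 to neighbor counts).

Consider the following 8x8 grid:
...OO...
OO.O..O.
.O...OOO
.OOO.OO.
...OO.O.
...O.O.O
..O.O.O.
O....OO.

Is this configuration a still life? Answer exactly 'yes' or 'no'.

Compute generation 1 and compare to generation 0 (given above):
Generation 1:
..OOO...
OO.O..OO
...O...O
.O.O....
.......O
..O....O
...OO..O
.....OO.
Cell (0,2) differs: gen0=0 vs gen1=1 -> NOT a still life.

Answer: no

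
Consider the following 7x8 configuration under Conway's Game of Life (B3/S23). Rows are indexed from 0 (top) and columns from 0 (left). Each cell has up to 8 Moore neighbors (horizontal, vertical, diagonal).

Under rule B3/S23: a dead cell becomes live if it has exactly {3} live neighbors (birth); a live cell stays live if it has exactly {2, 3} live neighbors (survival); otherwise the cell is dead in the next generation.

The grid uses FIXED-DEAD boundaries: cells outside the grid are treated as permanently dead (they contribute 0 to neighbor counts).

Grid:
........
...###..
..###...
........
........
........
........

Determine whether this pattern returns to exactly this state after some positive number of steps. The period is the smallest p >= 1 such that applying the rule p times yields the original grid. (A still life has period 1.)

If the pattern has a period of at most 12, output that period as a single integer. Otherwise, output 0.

Answer: 2

Derivation:
Simulating and comparing each generation to the original:
Gen 0 (original, given above): 6 live cells
Gen 1: 6 live cells, differs from original
Gen 2: 6 live cells, MATCHES original -> period = 2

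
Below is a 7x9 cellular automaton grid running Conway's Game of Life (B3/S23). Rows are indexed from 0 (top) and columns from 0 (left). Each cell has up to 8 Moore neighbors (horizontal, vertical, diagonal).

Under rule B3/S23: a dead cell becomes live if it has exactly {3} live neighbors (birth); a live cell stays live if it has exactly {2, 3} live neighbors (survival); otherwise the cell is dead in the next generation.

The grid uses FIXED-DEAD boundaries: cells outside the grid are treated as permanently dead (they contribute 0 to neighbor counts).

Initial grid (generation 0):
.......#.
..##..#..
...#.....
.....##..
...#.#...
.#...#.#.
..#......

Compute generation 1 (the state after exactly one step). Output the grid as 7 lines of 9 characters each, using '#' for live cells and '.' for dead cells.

Simulating step by step:
Generation 0 (given above): 13 live cells
Generation 1: 13 live cells
(generation 1 grid is the final answer)

Answer: .........
..##.....
..#####..
.....##..
.....#...
..#.#.#..
.........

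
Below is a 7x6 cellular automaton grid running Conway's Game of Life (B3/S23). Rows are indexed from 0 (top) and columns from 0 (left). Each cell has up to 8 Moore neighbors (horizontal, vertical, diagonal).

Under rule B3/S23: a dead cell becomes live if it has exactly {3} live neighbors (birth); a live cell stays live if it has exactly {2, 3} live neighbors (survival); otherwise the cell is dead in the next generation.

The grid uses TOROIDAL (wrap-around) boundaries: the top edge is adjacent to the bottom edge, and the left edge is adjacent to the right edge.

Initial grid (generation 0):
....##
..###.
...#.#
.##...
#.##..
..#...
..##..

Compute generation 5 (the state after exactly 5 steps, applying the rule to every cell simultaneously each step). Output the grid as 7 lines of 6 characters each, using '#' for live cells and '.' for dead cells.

Simulating step by step:
Generation 0 (given above): 15 live cells
Generation 1: 10 live cells
.....#
..#...
.#....
##..#.
...#..
......
..###.
Generation 2: 12 live cells
..#.#.
......
###...
###...
......
..#.#.
...##.
Generation 3: 13 live cells
....#.
..##..
#.#...
#.#...
..##..
....#.
..#.##
Generation 4: 16 live cells
..#.##
.###..
..#...
..#...
.###..
..#.##
....##
Generation 5: 13 live cells
(generation 5 grid is the final answer)

Answer: ###..#
.#..#.
......
......
.#..#.
###..#
#.....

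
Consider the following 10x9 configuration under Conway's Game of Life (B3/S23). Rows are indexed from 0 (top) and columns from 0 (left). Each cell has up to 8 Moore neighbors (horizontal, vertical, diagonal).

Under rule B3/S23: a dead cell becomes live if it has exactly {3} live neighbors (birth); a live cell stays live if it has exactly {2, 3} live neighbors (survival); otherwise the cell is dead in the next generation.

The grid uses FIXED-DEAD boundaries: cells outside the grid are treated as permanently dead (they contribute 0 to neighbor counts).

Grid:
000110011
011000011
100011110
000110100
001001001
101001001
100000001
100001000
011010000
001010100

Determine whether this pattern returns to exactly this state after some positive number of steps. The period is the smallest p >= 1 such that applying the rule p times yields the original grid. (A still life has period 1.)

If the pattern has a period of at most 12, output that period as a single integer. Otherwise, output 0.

Simulating and comparing each generation to the original:
Gen 0 (original, given above): 33 live cells
Gen 1: 26 live cells, differs from original
Gen 2: 25 live cells, differs from original
Gen 3: 20 live cells, differs from original
Gen 4: 9 live cells, differs from original
Gen 5: 7 live cells, differs from original
Gen 6: 5 live cells, differs from original
Gen 7: 3 live cells, differs from original
Gen 8: 2 live cells, differs from original
Gen 9: 0 live cells, differs from original
Gen 10: 0 live cells, differs from original
Gen 11: 0 live cells, differs from original
Gen 12: 0 live cells, differs from original
No period found within 12 steps.

Answer: 0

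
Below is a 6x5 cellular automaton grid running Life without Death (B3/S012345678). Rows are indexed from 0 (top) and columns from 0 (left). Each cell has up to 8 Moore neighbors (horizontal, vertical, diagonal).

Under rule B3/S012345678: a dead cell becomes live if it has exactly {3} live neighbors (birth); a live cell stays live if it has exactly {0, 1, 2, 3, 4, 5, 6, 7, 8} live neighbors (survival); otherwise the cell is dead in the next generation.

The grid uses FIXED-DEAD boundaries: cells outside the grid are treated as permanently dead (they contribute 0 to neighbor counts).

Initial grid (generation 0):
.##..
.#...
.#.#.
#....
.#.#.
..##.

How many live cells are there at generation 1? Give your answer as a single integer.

Answer: 14

Derivation:
Simulating step by step:
Generation 0 (given above): 10 live cells
Generation 1: 14 live cells
.##..
##...
####.
##...
.#.#.
..##.
Population at generation 1: 14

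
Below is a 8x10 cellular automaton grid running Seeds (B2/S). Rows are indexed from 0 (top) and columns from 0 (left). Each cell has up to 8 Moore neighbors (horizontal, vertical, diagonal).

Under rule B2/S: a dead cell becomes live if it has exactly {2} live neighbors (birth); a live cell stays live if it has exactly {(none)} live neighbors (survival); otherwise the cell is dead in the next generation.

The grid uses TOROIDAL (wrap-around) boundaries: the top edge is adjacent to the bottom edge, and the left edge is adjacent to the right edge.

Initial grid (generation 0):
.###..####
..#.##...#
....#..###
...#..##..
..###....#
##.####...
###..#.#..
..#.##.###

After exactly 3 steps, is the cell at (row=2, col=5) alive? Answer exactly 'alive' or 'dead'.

Simulating step by step:
Generation 0 (given above): 39 live cells
Generation 1: 6 live cells
..........
..........
#.#.......
#.........
........#.
.......##.
..........
..........
Generation 2: 5 live cells
..........
.#........
.........#
..........
..........
.........#
.......##.
..........
Generation 3: 6 live cells
..........
#.........
#.........
..........
..........
.......#..
.........#
.......##.

Cell (2,5) at generation 3: 0 -> dead

Answer: dead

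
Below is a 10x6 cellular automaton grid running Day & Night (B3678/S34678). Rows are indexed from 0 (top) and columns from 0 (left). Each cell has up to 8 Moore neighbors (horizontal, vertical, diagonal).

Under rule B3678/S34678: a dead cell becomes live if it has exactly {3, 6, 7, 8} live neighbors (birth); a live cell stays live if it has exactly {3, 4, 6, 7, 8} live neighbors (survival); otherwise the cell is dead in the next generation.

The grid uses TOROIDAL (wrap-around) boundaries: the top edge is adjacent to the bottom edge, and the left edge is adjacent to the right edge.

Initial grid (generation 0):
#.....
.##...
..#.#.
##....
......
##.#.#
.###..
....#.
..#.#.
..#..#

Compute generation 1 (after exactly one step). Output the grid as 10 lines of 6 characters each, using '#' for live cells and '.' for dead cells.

Simulating step by step:
Generation 0 (given above): 19 live cells
Generation 1: 19 live cells
(generation 1 grid is the final answer)

Answer: ..#...
.#.#..
#.##..
......
..#..#
##..#.
.###.#
.#....
.....#
.#.#..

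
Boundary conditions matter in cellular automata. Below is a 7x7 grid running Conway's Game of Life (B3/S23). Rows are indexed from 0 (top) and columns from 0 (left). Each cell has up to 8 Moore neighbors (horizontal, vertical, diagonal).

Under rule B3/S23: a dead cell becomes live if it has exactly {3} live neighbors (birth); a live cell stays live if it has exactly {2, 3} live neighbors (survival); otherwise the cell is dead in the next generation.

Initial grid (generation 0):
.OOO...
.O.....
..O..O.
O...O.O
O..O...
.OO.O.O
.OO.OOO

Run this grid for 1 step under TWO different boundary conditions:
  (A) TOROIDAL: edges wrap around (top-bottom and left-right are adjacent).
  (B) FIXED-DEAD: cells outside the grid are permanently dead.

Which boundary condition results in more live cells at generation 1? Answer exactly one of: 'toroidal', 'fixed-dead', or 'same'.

Answer: toroidal

Derivation:
Under TOROIDAL boundary, generation 1:
...OOO.
.O.O...
OO...OO
OO.OOOO
..OOO..
....O.O
....O.O
Population = 22

Under FIXED-DEAD boundary, generation 1:
.OO....
.O.O...
.O...O.
.O.OOO.
O.OOO..
O...O.O
.OO.O.O
Population = 21

Comparison: toroidal=22, fixed-dead=21 -> toroidal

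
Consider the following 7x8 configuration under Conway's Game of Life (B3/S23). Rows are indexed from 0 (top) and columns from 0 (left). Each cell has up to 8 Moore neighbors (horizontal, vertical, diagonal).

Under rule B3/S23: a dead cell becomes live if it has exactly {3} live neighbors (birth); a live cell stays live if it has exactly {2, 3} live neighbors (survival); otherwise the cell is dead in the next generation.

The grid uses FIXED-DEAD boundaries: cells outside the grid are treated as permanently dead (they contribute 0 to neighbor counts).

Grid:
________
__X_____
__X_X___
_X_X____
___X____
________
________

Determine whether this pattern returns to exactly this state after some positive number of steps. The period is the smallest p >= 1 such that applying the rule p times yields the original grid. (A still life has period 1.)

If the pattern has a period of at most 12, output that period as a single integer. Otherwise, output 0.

Answer: 2

Derivation:
Simulating and comparing each generation to the original:
Gen 0 (original, given above): 6 live cells
Gen 1: 6 live cells, differs from original
Gen 2: 6 live cells, MATCHES original -> period = 2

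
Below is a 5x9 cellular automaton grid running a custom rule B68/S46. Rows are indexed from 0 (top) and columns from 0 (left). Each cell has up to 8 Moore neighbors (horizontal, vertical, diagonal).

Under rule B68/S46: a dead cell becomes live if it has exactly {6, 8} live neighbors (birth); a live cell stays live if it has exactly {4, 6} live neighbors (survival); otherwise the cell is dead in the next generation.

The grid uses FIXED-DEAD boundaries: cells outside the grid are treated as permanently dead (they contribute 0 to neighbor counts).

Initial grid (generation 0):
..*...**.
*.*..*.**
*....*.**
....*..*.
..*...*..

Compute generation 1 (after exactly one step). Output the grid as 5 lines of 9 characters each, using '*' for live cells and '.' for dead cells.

Simulating step by step:
Generation 0 (given above): 16 live cells
Generation 1: 4 live cells
(generation 1 grid is the final answer)

Answer: .........
......*.*
.......**
.........
.........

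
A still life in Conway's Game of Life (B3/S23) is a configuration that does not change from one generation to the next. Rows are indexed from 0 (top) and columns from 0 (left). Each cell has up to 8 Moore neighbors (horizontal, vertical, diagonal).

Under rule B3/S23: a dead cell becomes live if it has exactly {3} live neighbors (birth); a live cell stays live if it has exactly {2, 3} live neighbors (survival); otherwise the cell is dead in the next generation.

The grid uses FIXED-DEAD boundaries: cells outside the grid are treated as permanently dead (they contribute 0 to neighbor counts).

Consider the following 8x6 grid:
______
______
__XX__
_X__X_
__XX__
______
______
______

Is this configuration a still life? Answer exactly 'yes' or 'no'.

Answer: yes

Derivation:
Compute generation 1 and compare to generation 0 (given above):
Generation 1:
______
______
__XX__
_X__X_
__XX__
______
______
______
The grids are IDENTICAL -> still life.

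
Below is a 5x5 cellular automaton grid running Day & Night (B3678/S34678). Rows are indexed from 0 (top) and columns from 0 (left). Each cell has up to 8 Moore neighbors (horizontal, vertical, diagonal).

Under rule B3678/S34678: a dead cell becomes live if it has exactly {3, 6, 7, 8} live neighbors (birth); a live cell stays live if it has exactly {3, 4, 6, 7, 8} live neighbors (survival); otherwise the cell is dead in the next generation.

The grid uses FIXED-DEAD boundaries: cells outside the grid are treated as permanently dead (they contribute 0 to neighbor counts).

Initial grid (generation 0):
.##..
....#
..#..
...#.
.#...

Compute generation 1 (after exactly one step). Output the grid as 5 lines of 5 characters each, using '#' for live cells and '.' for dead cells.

Simulating step by step:
Generation 0 (given above): 6 live cells
Generation 1: 5 live cells
(generation 1 grid is the final answer)

Answer: .....
.###.
...#.
..#..
.....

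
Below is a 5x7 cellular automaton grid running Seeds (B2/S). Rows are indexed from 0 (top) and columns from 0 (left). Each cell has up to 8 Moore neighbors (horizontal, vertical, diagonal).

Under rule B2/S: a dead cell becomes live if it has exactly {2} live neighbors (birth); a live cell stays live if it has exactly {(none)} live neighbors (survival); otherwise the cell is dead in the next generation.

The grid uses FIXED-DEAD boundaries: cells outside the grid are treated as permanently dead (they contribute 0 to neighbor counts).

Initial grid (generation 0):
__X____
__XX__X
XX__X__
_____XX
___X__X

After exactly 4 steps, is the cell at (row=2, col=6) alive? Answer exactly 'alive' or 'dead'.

Answer: alive

Derivation:
Simulating step by step:
Generation 0 (given above): 11 live cells
Generation 1: 9 live cells
_X_____
X___XX_
_______
XXXX___
____X__
Generation 2: 7 live cells
X___XX_
_X_____
_____X_
____X__
X______
Generation 3: 5 live cells
_X_____
X_____X
____X__
_____X_
_______
Generation 4: 5 live cells
X______
_X___X_
______X
____X__
_______

Cell (2,6) at generation 4: 1 -> alive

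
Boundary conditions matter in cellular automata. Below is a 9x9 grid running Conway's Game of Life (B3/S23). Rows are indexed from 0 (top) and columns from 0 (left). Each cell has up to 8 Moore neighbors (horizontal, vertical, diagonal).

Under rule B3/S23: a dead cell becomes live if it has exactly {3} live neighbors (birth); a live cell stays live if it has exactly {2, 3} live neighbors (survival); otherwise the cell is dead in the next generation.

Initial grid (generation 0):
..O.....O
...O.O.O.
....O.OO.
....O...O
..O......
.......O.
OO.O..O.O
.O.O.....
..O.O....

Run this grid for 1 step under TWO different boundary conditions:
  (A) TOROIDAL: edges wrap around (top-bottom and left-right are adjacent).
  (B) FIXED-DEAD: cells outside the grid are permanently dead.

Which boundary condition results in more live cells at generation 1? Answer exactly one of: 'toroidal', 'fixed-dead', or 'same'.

Answer: toroidal

Derivation:
Under TOROIDAL boundary, generation 1:
..O.O....
...OOO.OO
...OO.OOO
...O.O.O.
.........
OOO....OO
OO.....OO
.O.OO....
.OO......
Population = 29

Under FIXED-DEAD boundary, generation 1:
.........
...OOO.OO
...OO.OOO
...O.O.O.
.........
.OO....O.
OO.....O.
OO.OO....
..OO.....
Population = 25

Comparison: toroidal=29, fixed-dead=25 -> toroidal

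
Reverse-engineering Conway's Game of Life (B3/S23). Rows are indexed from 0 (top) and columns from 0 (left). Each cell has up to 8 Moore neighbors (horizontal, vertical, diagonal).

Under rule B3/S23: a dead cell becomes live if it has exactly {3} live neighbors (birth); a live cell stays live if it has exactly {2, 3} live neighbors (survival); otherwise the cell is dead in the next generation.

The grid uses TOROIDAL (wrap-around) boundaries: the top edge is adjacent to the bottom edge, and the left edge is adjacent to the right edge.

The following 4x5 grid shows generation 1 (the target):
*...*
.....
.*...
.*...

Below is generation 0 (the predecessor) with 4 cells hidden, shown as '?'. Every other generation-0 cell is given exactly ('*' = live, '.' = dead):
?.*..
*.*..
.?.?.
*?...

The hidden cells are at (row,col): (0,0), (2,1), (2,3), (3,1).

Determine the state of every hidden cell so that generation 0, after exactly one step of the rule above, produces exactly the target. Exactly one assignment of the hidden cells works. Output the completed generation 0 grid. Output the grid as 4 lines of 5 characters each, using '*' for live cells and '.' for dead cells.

Hidden generation-0 cells (in order): (0,0), (2,1), (2,3), (3,1).
A hidden cell only influences target cells in its own 3x3 neighborhood. Try each of the 2^4 = 16 assignments, step the completed generation 0 forward once under B3/S23, and compare with the target:
  (0,0)=. (2,1)=. (2,3)=. (3,1)=. -> step gives (0,0)='.' but target has '*' -> reject
  (0,0)=. (2,1)=. (2,3)=. (3,1)=* -> step gives (0,2)='*' but target has '.' -> reject
  (0,0)=. (2,1)=. (2,3)=* (3,1)=. -> step gives (0,0)='.' but target has '*' -> reject
  (0,0)=. (2,1)=. (2,3)=* (3,1)=* -> step gives (0,2)='*' but target has '.' -> reject
  (0,0)=. (2,1)=* (2,3)=. (3,1)=. -> step gives (0,0)='.' but target has '*' -> reject
  (0,0)=. (2,1)=* (2,3)=. (3,1)=* -> step gives (0,2)='*' but target has '.' -> reject
  (0,0)=. (2,1)=* (2,3)=* (3,1)=. -> step gives (0,0)='.' but target has '*' -> reject
  (0,0)=. (2,1)=* (2,3)=* (3,1)=* -> step gives (0,2)='*' but target has '.' -> reject
  (0,0)=* (2,1)=. (2,3)=. (3,1)=. -> step reproduces the target at every cell -> ACCEPT
  (0,0)=* (2,1)=. (2,3)=. (3,1)=* -> step gives (0,2)='*' but target has '.' -> reject
  (0,0)=* (2,1)=. (2,3)=* (3,1)=. -> step gives (1,2)='*' but target has '.' -> reject
  (0,0)=* (2,1)=. (2,3)=* (3,1)=* -> step gives (0,2)='*' but target has '.' -> reject
  (0,0)=* (2,1)=* (2,3)=. (3,1)=. -> step gives (1,0)='*' but target has '.' -> reject
  (0,0)=* (2,1)=* (2,3)=. (3,1)=* -> step gives (0,2)='*' but target has '.' -> reject
  (0,0)=* (2,1)=* (2,3)=* (3,1)=. -> step gives (1,0)='*' but target has '.' -> reject
  (0,0)=* (2,1)=* (2,3)=* (3,1)=* -> step gives (0,2)='*' but target has '.' -> reject
Unique solution: (0,0)=live, (2,1)=dead, (2,3)=dead, (3,1)=dead.
Check: live-neighbor counts of every cell in the completed generation 0:
25123
14122
23112
13112
Applying B3/S23 to generation 0 with these counts gives:
*...*
.....
.*...
.*...
which matches the target exactly.

Answer: *.*..
*.*..
.....
*....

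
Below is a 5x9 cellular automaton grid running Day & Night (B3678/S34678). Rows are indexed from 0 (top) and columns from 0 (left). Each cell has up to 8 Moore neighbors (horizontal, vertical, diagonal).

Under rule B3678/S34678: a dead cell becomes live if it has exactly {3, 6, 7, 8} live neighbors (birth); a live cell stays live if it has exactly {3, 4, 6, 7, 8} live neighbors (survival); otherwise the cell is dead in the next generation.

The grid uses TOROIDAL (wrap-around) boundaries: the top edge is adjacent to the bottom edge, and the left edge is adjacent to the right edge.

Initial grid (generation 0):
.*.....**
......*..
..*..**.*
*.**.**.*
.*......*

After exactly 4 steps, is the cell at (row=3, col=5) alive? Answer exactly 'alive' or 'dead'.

Answer: alive

Derivation:
Simulating step by step:
Generation 0 (given above): 16 live cells
Generation 1: 21 live cells
.......*.
*....**.*
**.****..
*.*.***.*
**....*.*
Generation 2: 23 live cells
.*...*.*.
**...**.*
.***.*...
***.***.*
**....*.*
Generation 3: 23 live cells
***..*.*.
**...***.
**.*.....
**..***.*
*...*.*.*
Generation 4: 23 live cells
....*****
.*..*.*..
*........
******..*
*******..

Cell (3,5) at generation 4: 1 -> alive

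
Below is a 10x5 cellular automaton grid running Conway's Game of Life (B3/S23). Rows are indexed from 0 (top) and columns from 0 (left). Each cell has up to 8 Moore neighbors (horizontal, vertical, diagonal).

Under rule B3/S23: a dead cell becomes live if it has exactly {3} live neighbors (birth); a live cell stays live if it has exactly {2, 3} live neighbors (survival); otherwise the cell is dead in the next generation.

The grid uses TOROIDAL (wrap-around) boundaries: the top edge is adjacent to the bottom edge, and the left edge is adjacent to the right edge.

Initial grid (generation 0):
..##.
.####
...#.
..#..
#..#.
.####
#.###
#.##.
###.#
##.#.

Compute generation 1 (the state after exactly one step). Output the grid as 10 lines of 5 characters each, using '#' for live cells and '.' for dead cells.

Simulating step by step:
Generation 0 (given above): 28 live cells
Generation 1: 8 live cells
(generation 1 grid is the final answer)

Answer: .....
.#..#
.#..#
..###
#....
.....
.....
.....
.....
.....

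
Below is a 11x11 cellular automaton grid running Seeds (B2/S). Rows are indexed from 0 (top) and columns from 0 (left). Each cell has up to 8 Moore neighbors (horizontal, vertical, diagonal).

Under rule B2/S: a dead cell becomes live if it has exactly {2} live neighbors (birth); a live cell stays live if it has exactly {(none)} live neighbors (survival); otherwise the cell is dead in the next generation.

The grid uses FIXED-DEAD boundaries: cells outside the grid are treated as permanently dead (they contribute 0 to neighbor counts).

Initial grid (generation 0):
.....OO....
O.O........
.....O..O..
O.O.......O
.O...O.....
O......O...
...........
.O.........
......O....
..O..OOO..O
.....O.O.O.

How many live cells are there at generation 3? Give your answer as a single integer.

Simulating step by step:
Generation 0 (given above): 23 live cells
Generation 1: 24 live cells
.O.........
.O..O..O...
O.OO.....O.
....OOO..O.
..O...O....
.O....O....
OO.........
...........
.OO........
....O....O.
....O.....O
Generation 2: 22 live cells
O.O........
........O..
.......O..O
.......OO.O
.O.OO......
.....O.O...
..O........
...........
...O.......
.OO..O....O
...O.O...O.
Generation 3: 24 live cells
.O.........
.O.....O.O.
......O....
..OOO.O....
..O..O...O.
.O....O....
......O....
..OO.......
.O..O......
......O..O.
.O....O...O
Population at generation 3: 24

Answer: 24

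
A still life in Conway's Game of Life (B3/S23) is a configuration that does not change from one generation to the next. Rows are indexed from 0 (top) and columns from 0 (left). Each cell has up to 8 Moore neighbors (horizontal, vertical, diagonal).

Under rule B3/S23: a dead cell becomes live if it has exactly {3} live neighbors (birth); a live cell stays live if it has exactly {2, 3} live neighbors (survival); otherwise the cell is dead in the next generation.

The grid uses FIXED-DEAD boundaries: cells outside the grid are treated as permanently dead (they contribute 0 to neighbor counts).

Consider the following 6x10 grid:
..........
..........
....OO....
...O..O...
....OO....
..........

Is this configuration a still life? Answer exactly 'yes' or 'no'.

Compute generation 1 and compare to generation 0 (given above):
Generation 1:
..........
..........
....OO....
...O..O...
....OO....
..........
The grids are IDENTICAL -> still life.

Answer: yes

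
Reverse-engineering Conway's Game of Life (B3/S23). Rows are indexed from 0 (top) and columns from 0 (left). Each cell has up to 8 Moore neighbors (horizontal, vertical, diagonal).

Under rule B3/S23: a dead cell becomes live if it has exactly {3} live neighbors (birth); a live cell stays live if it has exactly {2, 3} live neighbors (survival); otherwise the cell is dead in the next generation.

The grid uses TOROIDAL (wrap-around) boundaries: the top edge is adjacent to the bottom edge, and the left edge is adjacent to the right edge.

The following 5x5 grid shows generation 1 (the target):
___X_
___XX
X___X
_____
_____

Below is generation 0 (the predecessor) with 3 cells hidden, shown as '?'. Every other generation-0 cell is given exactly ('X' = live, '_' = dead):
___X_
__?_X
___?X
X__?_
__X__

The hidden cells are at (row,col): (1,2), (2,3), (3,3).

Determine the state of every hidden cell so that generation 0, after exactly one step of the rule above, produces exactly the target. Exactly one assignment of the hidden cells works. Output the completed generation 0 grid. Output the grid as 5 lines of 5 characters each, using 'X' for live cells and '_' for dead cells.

Answer: ___X_
____X
____X
X____
__X__

Derivation:
Hidden generation-0 cells (in order): (1,2), (2,3), (3,3).
A hidden cell only influences target cells in its own 3x3 neighborhood. Try each of the 2^3 = 8 assignments, step the completed generation 0 forward once under B3/S23, and compare with the target:
  (1,2)=_ (2,3)=_ (3,3)=_ -> step reproduces the target at every cell -> ACCEPT
  (1,2)=_ (2,3)=_ (3,3)=X -> step gives (2,3)='X' but target has '_' -> reject
  (1,2)=_ (2,3)=X (3,3)=_ -> step gives (1,3)='_' but target has 'X' -> reject
  (1,2)=_ (2,3)=X (3,3)=X -> step gives (1,3)='_' but target has 'X' -> reject
  (1,2)=X (2,3)=_ (3,3)=_ -> step gives (0,2)='X' but target has '_' -> reject
  (1,2)=X (2,3)=_ (3,3)=X -> step gives (0,2)='X' but target has '_' -> reject
  (1,2)=X (2,3)=X (3,3)=_ -> step gives (0,2)='X' but target has '_' -> reject
  (1,2)=X (2,3)=X (3,3)=X -> step gives (0,2)='X' but target has '_' -> reject
Unique solution: (1,2)=dead, (2,3)=dead, (3,3)=dead.
Check: live-neighbor counts of every cell in the completed generation 0:
11222
20132
31022
12122
12122
Applying B3/S23 to generation 0 with these counts gives:
___X_
___XX
X___X
_____
_____
which matches the target exactly.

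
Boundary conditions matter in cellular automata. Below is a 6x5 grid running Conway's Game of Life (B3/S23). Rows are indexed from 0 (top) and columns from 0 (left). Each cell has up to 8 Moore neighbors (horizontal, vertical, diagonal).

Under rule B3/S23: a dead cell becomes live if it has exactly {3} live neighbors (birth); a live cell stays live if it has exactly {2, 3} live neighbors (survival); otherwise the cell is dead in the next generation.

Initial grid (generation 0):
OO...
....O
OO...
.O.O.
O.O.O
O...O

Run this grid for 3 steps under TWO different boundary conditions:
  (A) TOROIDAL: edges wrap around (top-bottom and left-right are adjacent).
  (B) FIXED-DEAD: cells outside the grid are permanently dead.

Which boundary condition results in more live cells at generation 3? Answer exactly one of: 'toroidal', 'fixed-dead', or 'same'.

Under TOROIDAL boundary, generation 3:
..O..
..O.O
.....
.....
.OO..
..OO.
Population = 7

Under FIXED-DEAD boundary, generation 3:
.....
.OO..
OOO..
O..O.
O...O
.O.O.
Population = 11

Comparison: toroidal=7, fixed-dead=11 -> fixed-dead

Answer: fixed-dead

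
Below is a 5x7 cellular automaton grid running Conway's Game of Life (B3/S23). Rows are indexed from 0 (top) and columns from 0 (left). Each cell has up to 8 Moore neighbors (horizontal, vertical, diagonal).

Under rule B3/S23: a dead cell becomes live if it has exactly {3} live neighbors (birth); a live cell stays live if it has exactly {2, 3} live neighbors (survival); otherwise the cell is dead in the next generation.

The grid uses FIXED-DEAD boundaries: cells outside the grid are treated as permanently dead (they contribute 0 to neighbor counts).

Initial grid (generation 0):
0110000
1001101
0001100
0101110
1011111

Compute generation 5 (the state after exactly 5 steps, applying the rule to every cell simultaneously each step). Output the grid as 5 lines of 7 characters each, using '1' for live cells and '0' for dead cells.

Answer: 0000000
1101000
0001100
1001000
0100000

Derivation:
Simulating step by step:
Generation 0 (given above): 18 live cells
Generation 1: 11 live cells
0111000
0100110
0000000
0100001
0110001
Generation 2: 12 live cells
0111100
0101100
0000010
0110000
0110000
Generation 3: 11 live cells
0100100
0100010
0101100
0110000
0110000
Generation 4: 11 live cells
0000000
1101010
1101100
1000000
0110000
Generation 5: 8 live cells
(generation 5 grid is the final answer)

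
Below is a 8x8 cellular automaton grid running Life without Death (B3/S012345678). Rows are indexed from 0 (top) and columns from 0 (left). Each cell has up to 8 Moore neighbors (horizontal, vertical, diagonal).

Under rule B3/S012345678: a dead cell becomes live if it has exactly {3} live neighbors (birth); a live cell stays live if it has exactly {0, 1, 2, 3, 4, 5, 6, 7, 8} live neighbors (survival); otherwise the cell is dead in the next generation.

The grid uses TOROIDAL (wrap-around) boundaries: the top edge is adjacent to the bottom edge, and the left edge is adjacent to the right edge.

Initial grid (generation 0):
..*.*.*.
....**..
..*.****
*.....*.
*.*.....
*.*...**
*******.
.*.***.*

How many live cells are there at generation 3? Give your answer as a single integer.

Simulating step by step:
Generation 0 (given above): 30 live cells
Generation 1: 35 live cells
..*.*.*.
....**.*
..******
*..*..*.
*.*...*.
*.*.*.**
*******.
.*.***.*
Generation 2: 39 live cells
*.*.*.**
..*.**.*
*.******
*..*..*.
*.*...*.
*.*.*.**
*******.
.*.***.*
Generation 3: 39 live cells
*.*.*.**
..*.**.*
*.******
*..*..*.
*.*...*.
*.*.*.**
*******.
.*.***.*
Population at generation 3: 39

Answer: 39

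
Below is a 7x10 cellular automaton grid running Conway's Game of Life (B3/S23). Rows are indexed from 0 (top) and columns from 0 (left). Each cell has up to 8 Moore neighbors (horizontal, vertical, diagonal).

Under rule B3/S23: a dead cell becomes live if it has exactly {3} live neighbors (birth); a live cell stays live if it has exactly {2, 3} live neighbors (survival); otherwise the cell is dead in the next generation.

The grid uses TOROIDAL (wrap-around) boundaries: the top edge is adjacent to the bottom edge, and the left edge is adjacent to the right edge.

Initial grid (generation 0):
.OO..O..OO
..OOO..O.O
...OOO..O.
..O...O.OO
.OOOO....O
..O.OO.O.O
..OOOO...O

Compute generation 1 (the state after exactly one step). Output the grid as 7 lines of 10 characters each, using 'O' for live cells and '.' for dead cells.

Answer: .O...OO..O
OO....OO.O
.....OO...
OO.....OOO
.O..O.OO.O
......O..O
.........O

Derivation:
Simulating step by step:
Generation 0 (given above): 33 live cells
Generation 1: 24 live cells
(generation 1 grid is the final answer)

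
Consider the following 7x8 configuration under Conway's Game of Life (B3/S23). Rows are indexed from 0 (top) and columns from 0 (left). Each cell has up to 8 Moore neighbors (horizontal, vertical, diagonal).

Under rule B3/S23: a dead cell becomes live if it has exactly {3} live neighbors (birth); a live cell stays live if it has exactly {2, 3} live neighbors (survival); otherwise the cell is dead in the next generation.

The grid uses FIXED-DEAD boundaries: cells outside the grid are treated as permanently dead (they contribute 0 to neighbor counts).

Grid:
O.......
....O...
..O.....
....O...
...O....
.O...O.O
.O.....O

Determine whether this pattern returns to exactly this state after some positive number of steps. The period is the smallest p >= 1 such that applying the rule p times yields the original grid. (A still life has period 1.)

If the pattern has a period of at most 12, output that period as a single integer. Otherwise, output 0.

Simulating and comparing each generation to the original:
Gen 0 (original, given above): 10 live cells
Gen 1: 6 live cells, differs from original
Gen 2: 4 live cells, differs from original
Gen 3: 3 live cells, differs from original
Gen 4: 4 live cells, differs from original
Gen 5: 4 live cells, differs from original
Gen 6: 4 live cells, differs from original
Gen 7: 4 live cells, differs from original
Gen 8: 4 live cells, differs from original
Gen 9: 4 live cells, differs from original
Gen 10: 4 live cells, differs from original
Gen 11: 4 live cells, differs from original
Gen 12: 4 live cells, differs from original
No period found within 12 steps.

Answer: 0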